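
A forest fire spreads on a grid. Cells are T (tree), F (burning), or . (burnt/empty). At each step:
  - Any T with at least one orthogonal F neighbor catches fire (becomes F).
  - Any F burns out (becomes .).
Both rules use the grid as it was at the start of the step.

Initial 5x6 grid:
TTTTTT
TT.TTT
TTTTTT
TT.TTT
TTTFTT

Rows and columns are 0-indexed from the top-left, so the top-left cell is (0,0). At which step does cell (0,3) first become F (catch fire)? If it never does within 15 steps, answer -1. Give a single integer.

Step 1: cell (0,3)='T' (+3 fires, +1 burnt)
Step 2: cell (0,3)='T' (+4 fires, +3 burnt)
Step 3: cell (0,3)='T' (+6 fires, +4 burnt)
Step 4: cell (0,3)='F' (+5 fires, +6 burnt)
  -> target ignites at step 4
Step 5: cell (0,3)='.' (+5 fires, +5 burnt)
Step 6: cell (0,3)='.' (+3 fires, +5 burnt)
Step 7: cell (0,3)='.' (+1 fires, +3 burnt)
Step 8: cell (0,3)='.' (+0 fires, +1 burnt)
  fire out at step 8

4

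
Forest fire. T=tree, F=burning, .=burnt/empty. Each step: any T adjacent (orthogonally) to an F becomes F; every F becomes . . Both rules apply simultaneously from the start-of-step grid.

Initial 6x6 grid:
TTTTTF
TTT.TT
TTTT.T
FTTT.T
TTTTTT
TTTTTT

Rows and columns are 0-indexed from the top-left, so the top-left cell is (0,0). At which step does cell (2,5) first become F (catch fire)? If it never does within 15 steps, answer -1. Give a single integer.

Step 1: cell (2,5)='T' (+5 fires, +2 burnt)
Step 2: cell (2,5)='F' (+8 fires, +5 burnt)
  -> target ignites at step 2
Step 3: cell (2,5)='.' (+8 fires, +8 burnt)
Step 4: cell (2,5)='.' (+6 fires, +8 burnt)
Step 5: cell (2,5)='.' (+3 fires, +6 burnt)
Step 6: cell (2,5)='.' (+1 fires, +3 burnt)
Step 7: cell (2,5)='.' (+0 fires, +1 burnt)
  fire out at step 7

2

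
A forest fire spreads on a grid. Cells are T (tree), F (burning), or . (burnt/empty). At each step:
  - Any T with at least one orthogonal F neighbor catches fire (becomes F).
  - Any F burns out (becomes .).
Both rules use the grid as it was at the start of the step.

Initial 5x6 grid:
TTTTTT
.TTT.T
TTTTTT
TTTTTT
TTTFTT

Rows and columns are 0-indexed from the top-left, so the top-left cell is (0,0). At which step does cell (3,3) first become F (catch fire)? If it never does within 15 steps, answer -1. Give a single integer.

Step 1: cell (3,3)='F' (+3 fires, +1 burnt)
  -> target ignites at step 1
Step 2: cell (3,3)='.' (+5 fires, +3 burnt)
Step 3: cell (3,3)='.' (+6 fires, +5 burnt)
Step 4: cell (3,3)='.' (+5 fires, +6 burnt)
Step 5: cell (3,3)='.' (+5 fires, +5 burnt)
Step 6: cell (3,3)='.' (+2 fires, +5 burnt)
Step 7: cell (3,3)='.' (+1 fires, +2 burnt)
Step 8: cell (3,3)='.' (+0 fires, +1 burnt)
  fire out at step 8

1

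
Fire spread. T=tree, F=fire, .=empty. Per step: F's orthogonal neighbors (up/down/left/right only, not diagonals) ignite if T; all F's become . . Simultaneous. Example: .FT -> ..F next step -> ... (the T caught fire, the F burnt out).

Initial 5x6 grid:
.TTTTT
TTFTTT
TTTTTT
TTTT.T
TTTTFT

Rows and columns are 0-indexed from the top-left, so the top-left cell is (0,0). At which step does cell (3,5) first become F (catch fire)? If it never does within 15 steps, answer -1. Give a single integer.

Step 1: cell (3,5)='T' (+6 fires, +2 burnt)
Step 2: cell (3,5)='F' (+10 fires, +6 burnt)
  -> target ignites at step 2
Step 3: cell (3,5)='.' (+7 fires, +10 burnt)
Step 4: cell (3,5)='.' (+3 fires, +7 burnt)
Step 5: cell (3,5)='.' (+0 fires, +3 burnt)
  fire out at step 5

2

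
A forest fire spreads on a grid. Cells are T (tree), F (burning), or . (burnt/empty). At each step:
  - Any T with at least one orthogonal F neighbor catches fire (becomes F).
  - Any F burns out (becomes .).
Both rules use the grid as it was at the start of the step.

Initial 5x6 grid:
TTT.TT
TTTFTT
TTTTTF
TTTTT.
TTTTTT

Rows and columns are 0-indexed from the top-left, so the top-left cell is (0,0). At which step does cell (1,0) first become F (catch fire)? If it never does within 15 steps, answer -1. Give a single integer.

Step 1: cell (1,0)='T' (+5 fires, +2 burnt)
Step 2: cell (1,0)='T' (+7 fires, +5 burnt)
Step 3: cell (1,0)='F' (+6 fires, +7 burnt)
  -> target ignites at step 3
Step 4: cell (1,0)='.' (+5 fires, +6 burnt)
Step 5: cell (1,0)='.' (+2 fires, +5 burnt)
Step 6: cell (1,0)='.' (+1 fires, +2 burnt)
Step 7: cell (1,0)='.' (+0 fires, +1 burnt)
  fire out at step 7

3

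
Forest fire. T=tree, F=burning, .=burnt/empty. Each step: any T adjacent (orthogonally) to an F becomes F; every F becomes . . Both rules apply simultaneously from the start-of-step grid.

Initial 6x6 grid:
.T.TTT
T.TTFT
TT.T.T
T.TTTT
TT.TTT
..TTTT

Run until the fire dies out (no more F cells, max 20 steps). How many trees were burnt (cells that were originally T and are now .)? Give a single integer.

Answer: 19

Derivation:
Step 1: +3 fires, +1 burnt (F count now 3)
Step 2: +5 fires, +3 burnt (F count now 5)
Step 3: +2 fires, +5 burnt (F count now 2)
Step 4: +4 fires, +2 burnt (F count now 4)
Step 5: +3 fires, +4 burnt (F count now 3)
Step 6: +2 fires, +3 burnt (F count now 2)
Step 7: +0 fires, +2 burnt (F count now 0)
Fire out after step 7
Initially T: 26, now '.': 29
Total burnt (originally-T cells now '.'): 19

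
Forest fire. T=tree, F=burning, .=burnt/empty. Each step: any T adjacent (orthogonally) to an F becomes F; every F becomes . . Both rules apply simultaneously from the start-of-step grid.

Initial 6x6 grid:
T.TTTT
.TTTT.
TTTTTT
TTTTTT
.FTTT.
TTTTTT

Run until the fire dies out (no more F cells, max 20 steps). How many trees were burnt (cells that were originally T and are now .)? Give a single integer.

Answer: 29

Derivation:
Step 1: +3 fires, +1 burnt (F count now 3)
Step 2: +6 fires, +3 burnt (F count now 6)
Step 3: +6 fires, +6 burnt (F count now 6)
Step 4: +4 fires, +6 burnt (F count now 4)
Step 5: +5 fires, +4 burnt (F count now 5)
Step 6: +3 fires, +5 burnt (F count now 3)
Step 7: +1 fires, +3 burnt (F count now 1)
Step 8: +1 fires, +1 burnt (F count now 1)
Step 9: +0 fires, +1 burnt (F count now 0)
Fire out after step 9
Initially T: 30, now '.': 35
Total burnt (originally-T cells now '.'): 29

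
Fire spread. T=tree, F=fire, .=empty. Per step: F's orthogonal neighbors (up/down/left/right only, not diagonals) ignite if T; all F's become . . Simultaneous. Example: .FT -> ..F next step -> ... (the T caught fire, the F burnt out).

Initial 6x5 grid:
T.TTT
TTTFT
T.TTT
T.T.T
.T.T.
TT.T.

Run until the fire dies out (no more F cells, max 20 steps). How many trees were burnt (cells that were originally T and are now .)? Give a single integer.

Answer: 15

Derivation:
Step 1: +4 fires, +1 burnt (F count now 4)
Step 2: +5 fires, +4 burnt (F count now 5)
Step 3: +3 fires, +5 burnt (F count now 3)
Step 4: +2 fires, +3 burnt (F count now 2)
Step 5: +1 fires, +2 burnt (F count now 1)
Step 6: +0 fires, +1 burnt (F count now 0)
Fire out after step 6
Initially T: 20, now '.': 25
Total burnt (originally-T cells now '.'): 15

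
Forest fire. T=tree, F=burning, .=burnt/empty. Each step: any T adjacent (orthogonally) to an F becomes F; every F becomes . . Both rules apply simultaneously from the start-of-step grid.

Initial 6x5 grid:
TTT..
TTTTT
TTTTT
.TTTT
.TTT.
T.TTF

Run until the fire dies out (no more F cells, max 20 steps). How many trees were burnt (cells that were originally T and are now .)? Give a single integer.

Step 1: +1 fires, +1 burnt (F count now 1)
Step 2: +2 fires, +1 burnt (F count now 2)
Step 3: +2 fires, +2 burnt (F count now 2)
Step 4: +4 fires, +2 burnt (F count now 4)
Step 5: +4 fires, +4 burnt (F count now 4)
Step 6: +3 fires, +4 burnt (F count now 3)
Step 7: +3 fires, +3 burnt (F count now 3)
Step 8: +2 fires, +3 burnt (F count now 2)
Step 9: +1 fires, +2 burnt (F count now 1)
Step 10: +0 fires, +1 burnt (F count now 0)
Fire out after step 10
Initially T: 23, now '.': 29
Total burnt (originally-T cells now '.'): 22

Answer: 22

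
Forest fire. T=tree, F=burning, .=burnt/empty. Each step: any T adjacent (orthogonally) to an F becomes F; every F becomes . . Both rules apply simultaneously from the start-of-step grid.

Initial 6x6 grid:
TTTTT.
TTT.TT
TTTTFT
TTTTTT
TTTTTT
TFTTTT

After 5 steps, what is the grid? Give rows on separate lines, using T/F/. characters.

Step 1: 7 trees catch fire, 2 burn out
  TTTTT.
  TTT.FT
  TTTF.F
  TTTTFT
  TFTTTT
  F.FTTT
Step 2: 10 trees catch fire, 7 burn out
  TTTTF.
  TTT..F
  TTF...
  TFTF.F
  F.FTFT
  ...FTT
Step 3: 8 trees catch fire, 10 burn out
  TTTF..
  TTF...
  TF....
  F.F...
  ...F.F
  ....FT
Step 4: 4 trees catch fire, 8 burn out
  TTF...
  TF....
  F.....
  ......
  ......
  .....F
Step 5: 2 trees catch fire, 4 burn out
  TF....
  F.....
  ......
  ......
  ......
  ......

TF....
F.....
......
......
......
......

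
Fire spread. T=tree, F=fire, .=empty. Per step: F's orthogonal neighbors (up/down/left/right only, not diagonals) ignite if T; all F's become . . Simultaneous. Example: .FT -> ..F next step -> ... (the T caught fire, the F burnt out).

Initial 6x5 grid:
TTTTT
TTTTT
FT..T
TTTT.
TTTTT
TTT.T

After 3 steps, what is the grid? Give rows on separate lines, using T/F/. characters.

Step 1: 3 trees catch fire, 1 burn out
  TTTTT
  FTTTT
  .F..T
  FTTT.
  TTTTT
  TTT.T
Step 2: 4 trees catch fire, 3 burn out
  FTTTT
  .FTTT
  ....T
  .FTT.
  FTTTT
  TTT.T
Step 3: 5 trees catch fire, 4 burn out
  .FTTT
  ..FTT
  ....T
  ..FT.
  .FTTT
  FTT.T

.FTTT
..FTT
....T
..FT.
.FTTT
FTT.T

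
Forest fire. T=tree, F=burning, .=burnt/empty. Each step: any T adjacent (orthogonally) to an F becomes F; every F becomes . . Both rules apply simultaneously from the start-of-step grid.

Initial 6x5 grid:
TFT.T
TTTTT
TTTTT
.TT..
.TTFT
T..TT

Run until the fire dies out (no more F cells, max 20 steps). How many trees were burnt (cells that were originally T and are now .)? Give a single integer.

Answer: 20

Derivation:
Step 1: +6 fires, +2 burnt (F count now 6)
Step 2: +6 fires, +6 burnt (F count now 6)
Step 3: +4 fires, +6 burnt (F count now 4)
Step 4: +2 fires, +4 burnt (F count now 2)
Step 5: +2 fires, +2 burnt (F count now 2)
Step 6: +0 fires, +2 burnt (F count now 0)
Fire out after step 6
Initially T: 21, now '.': 29
Total burnt (originally-T cells now '.'): 20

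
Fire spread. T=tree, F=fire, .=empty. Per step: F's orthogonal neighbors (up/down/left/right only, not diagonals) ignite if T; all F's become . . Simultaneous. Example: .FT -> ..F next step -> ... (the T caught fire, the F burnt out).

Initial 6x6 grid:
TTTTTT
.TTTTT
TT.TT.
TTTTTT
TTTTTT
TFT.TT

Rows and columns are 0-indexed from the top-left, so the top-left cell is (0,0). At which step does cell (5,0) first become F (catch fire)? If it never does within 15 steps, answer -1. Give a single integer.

Step 1: cell (5,0)='F' (+3 fires, +1 burnt)
  -> target ignites at step 1
Step 2: cell (5,0)='.' (+3 fires, +3 burnt)
Step 3: cell (5,0)='.' (+4 fires, +3 burnt)
Step 4: cell (5,0)='.' (+4 fires, +4 burnt)
Step 5: cell (5,0)='.' (+6 fires, +4 burnt)
Step 6: cell (5,0)='.' (+6 fires, +6 burnt)
Step 7: cell (5,0)='.' (+2 fires, +6 burnt)
Step 8: cell (5,0)='.' (+2 fires, +2 burnt)
Step 9: cell (5,0)='.' (+1 fires, +2 burnt)
Step 10: cell (5,0)='.' (+0 fires, +1 burnt)
  fire out at step 10

1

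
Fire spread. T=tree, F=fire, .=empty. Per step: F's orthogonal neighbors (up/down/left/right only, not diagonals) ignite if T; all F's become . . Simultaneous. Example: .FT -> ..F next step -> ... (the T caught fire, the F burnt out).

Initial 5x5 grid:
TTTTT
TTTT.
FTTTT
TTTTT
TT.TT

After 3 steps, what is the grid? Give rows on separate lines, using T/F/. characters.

Step 1: 3 trees catch fire, 1 burn out
  TTTTT
  FTTT.
  .FTTT
  FTTTT
  TT.TT
Step 2: 5 trees catch fire, 3 burn out
  FTTTT
  .FTT.
  ..FTT
  .FTTT
  FT.TT
Step 3: 5 trees catch fire, 5 burn out
  .FTTT
  ..FT.
  ...FT
  ..FTT
  .F.TT

.FTTT
..FT.
...FT
..FTT
.F.TT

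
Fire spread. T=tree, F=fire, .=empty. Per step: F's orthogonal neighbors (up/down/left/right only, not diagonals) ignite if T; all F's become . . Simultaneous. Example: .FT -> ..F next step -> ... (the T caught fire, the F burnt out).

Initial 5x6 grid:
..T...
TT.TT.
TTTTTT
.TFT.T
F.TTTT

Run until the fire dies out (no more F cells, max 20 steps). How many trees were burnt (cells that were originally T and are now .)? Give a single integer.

Step 1: +4 fires, +2 burnt (F count now 4)
Step 2: +3 fires, +4 burnt (F count now 3)
Step 3: +5 fires, +3 burnt (F count now 5)
Step 4: +4 fires, +5 burnt (F count now 4)
Step 5: +1 fires, +4 burnt (F count now 1)
Step 6: +0 fires, +1 burnt (F count now 0)
Fire out after step 6
Initially T: 18, now '.': 29
Total burnt (originally-T cells now '.'): 17

Answer: 17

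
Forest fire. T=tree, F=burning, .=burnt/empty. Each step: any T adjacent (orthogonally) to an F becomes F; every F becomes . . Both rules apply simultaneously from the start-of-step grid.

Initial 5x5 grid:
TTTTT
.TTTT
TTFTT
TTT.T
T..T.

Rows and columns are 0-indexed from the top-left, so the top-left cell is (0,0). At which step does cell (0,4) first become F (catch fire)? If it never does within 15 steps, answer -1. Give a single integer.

Step 1: cell (0,4)='T' (+4 fires, +1 burnt)
Step 2: cell (0,4)='T' (+6 fires, +4 burnt)
Step 3: cell (0,4)='T' (+5 fires, +6 burnt)
Step 4: cell (0,4)='F' (+3 fires, +5 burnt)
  -> target ignites at step 4
Step 5: cell (0,4)='.' (+0 fires, +3 burnt)
  fire out at step 5

4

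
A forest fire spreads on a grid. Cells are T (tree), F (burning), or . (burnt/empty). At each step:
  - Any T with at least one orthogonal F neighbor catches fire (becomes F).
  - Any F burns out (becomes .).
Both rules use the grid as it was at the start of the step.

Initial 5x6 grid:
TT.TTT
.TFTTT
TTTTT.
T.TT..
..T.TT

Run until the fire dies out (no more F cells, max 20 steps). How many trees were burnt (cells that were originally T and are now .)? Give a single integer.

Step 1: +3 fires, +1 burnt (F count now 3)
Step 2: +6 fires, +3 burnt (F count now 6)
Step 3: +7 fires, +6 burnt (F count now 7)
Step 4: +2 fires, +7 burnt (F count now 2)
Step 5: +0 fires, +2 burnt (F count now 0)
Fire out after step 5
Initially T: 20, now '.': 28
Total burnt (originally-T cells now '.'): 18

Answer: 18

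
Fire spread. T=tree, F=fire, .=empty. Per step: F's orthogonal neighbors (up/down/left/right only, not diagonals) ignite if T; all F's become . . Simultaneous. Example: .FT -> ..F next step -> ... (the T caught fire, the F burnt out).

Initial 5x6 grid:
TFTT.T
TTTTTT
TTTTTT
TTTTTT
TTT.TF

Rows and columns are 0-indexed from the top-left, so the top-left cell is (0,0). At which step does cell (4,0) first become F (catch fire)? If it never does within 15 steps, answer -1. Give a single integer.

Step 1: cell (4,0)='T' (+5 fires, +2 burnt)
Step 2: cell (4,0)='T' (+6 fires, +5 burnt)
Step 3: cell (4,0)='T' (+7 fires, +6 burnt)
Step 4: cell (4,0)='T' (+6 fires, +7 burnt)
Step 5: cell (4,0)='F' (+2 fires, +6 burnt)
  -> target ignites at step 5
Step 6: cell (4,0)='.' (+0 fires, +2 burnt)
  fire out at step 6

5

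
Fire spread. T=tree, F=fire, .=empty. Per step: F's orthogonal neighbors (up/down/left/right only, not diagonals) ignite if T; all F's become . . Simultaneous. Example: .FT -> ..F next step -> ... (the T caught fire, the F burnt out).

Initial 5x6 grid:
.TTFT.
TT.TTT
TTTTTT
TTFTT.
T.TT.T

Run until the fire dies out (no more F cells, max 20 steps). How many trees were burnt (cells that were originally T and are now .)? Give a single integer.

Answer: 21

Derivation:
Step 1: +7 fires, +2 burnt (F count now 7)
Step 2: +7 fires, +7 burnt (F count now 7)
Step 3: +5 fires, +7 burnt (F count now 5)
Step 4: +2 fires, +5 burnt (F count now 2)
Step 5: +0 fires, +2 burnt (F count now 0)
Fire out after step 5
Initially T: 22, now '.': 29
Total burnt (originally-T cells now '.'): 21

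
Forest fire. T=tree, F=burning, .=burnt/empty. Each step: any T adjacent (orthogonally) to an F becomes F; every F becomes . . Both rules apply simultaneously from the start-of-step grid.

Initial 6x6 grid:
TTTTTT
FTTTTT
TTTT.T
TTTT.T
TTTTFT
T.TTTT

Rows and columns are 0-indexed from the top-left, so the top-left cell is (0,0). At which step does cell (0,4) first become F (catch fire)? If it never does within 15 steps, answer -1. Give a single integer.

Step 1: cell (0,4)='T' (+6 fires, +2 burnt)
Step 2: cell (0,4)='T' (+9 fires, +6 burnt)
Step 3: cell (0,4)='T' (+10 fires, +9 burnt)
Step 4: cell (0,4)='T' (+4 fires, +10 burnt)
Step 5: cell (0,4)='F' (+2 fires, +4 burnt)
  -> target ignites at step 5
Step 6: cell (0,4)='.' (+0 fires, +2 burnt)
  fire out at step 6

5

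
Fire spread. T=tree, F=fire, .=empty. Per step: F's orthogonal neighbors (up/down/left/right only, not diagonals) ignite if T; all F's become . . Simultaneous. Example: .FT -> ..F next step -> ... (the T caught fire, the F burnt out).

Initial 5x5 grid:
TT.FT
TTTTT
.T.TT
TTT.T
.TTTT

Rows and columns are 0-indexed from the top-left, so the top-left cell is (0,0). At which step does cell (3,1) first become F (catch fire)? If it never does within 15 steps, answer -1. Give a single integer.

Step 1: cell (3,1)='T' (+2 fires, +1 burnt)
Step 2: cell (3,1)='T' (+3 fires, +2 burnt)
Step 3: cell (3,1)='T' (+2 fires, +3 burnt)
Step 4: cell (3,1)='T' (+4 fires, +2 burnt)
Step 5: cell (3,1)='F' (+3 fires, +4 burnt)
  -> target ignites at step 5
Step 6: cell (3,1)='.' (+4 fires, +3 burnt)
Step 7: cell (3,1)='.' (+1 fires, +4 burnt)
Step 8: cell (3,1)='.' (+0 fires, +1 burnt)
  fire out at step 8

5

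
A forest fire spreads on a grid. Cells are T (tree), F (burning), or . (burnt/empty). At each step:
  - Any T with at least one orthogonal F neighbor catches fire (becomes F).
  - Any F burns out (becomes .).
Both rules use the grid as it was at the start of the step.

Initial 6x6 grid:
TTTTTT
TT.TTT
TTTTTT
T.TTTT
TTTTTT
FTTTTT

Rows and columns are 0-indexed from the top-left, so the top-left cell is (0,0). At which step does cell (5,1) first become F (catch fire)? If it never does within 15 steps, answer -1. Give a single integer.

Step 1: cell (5,1)='F' (+2 fires, +1 burnt)
  -> target ignites at step 1
Step 2: cell (5,1)='.' (+3 fires, +2 burnt)
Step 3: cell (5,1)='.' (+3 fires, +3 burnt)
Step 4: cell (5,1)='.' (+5 fires, +3 burnt)
Step 5: cell (5,1)='.' (+6 fires, +5 burnt)
Step 6: cell (5,1)='.' (+4 fires, +6 burnt)
Step 7: cell (5,1)='.' (+4 fires, +4 burnt)
Step 8: cell (5,1)='.' (+3 fires, +4 burnt)
Step 9: cell (5,1)='.' (+2 fires, +3 burnt)
Step 10: cell (5,1)='.' (+1 fires, +2 burnt)
Step 11: cell (5,1)='.' (+0 fires, +1 burnt)
  fire out at step 11

1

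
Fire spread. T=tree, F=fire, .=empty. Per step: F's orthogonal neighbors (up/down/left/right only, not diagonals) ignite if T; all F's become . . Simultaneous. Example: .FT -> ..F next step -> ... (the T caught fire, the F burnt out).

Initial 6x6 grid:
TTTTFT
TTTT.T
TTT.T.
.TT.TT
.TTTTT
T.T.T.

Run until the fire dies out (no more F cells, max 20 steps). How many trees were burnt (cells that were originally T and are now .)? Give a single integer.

Step 1: +2 fires, +1 burnt (F count now 2)
Step 2: +3 fires, +2 burnt (F count now 3)
Step 3: +2 fires, +3 burnt (F count now 2)
Step 4: +3 fires, +2 burnt (F count now 3)
Step 5: +3 fires, +3 burnt (F count now 3)
Step 6: +3 fires, +3 burnt (F count now 3)
Step 7: +3 fires, +3 burnt (F count now 3)
Step 8: +1 fires, +3 burnt (F count now 1)
Step 9: +3 fires, +1 burnt (F count now 3)
Step 10: +2 fires, +3 burnt (F count now 2)
Step 11: +0 fires, +2 burnt (F count now 0)
Fire out after step 11
Initially T: 26, now '.': 35
Total burnt (originally-T cells now '.'): 25

Answer: 25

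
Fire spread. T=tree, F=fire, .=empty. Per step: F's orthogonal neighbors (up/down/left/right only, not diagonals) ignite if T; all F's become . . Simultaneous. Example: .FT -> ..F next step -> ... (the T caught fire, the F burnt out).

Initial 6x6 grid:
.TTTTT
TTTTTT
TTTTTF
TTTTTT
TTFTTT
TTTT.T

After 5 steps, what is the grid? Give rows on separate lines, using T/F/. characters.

Step 1: 7 trees catch fire, 2 burn out
  .TTTTT
  TTTTTF
  TTTTF.
  TTFTTF
  TF.FTT
  TTFT.T
Step 2: 12 trees catch fire, 7 burn out
  .TTTTF
  TTTTF.
  TTFF..
  TF.FF.
  F...FF
  TF.F.T
Step 3: 7 trees catch fire, 12 burn out
  .TTTF.
  TTFF..
  TF....
  F.....
  ......
  F....F
Step 4: 4 trees catch fire, 7 burn out
  .TFF..
  TF....
  F.....
  ......
  ......
  ......
Step 5: 2 trees catch fire, 4 burn out
  .F....
  F.....
  ......
  ......
  ......
  ......

.F....
F.....
......
......
......
......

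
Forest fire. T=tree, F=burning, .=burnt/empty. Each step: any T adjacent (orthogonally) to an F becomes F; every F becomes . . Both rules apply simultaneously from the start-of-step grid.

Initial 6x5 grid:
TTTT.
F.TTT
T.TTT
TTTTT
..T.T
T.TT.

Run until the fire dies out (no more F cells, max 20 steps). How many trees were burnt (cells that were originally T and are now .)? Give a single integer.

Step 1: +2 fires, +1 burnt (F count now 2)
Step 2: +2 fires, +2 burnt (F count now 2)
Step 3: +2 fires, +2 burnt (F count now 2)
Step 4: +3 fires, +2 burnt (F count now 3)
Step 5: +4 fires, +3 burnt (F count now 4)
Step 6: +4 fires, +4 burnt (F count now 4)
Step 7: +3 fires, +4 burnt (F count now 3)
Step 8: +0 fires, +3 burnt (F count now 0)
Fire out after step 8
Initially T: 21, now '.': 29
Total burnt (originally-T cells now '.'): 20

Answer: 20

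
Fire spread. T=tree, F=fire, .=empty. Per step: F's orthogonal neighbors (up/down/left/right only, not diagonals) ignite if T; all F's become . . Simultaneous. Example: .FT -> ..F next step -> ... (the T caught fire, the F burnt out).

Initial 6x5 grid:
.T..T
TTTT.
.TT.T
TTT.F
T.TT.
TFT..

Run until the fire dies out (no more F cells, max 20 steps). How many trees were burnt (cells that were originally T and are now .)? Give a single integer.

Answer: 16

Derivation:
Step 1: +3 fires, +2 burnt (F count now 3)
Step 2: +2 fires, +3 burnt (F count now 2)
Step 3: +3 fires, +2 burnt (F count now 3)
Step 4: +2 fires, +3 burnt (F count now 2)
Step 5: +2 fires, +2 burnt (F count now 2)
Step 6: +2 fires, +2 burnt (F count now 2)
Step 7: +2 fires, +2 burnt (F count now 2)
Step 8: +0 fires, +2 burnt (F count now 0)
Fire out after step 8
Initially T: 17, now '.': 29
Total burnt (originally-T cells now '.'): 16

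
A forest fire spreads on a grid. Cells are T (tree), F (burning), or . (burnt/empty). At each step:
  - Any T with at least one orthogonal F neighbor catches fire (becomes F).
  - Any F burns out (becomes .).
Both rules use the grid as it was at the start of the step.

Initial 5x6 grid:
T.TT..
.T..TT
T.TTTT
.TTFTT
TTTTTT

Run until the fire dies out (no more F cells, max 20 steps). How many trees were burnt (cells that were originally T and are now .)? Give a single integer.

Answer: 16

Derivation:
Step 1: +4 fires, +1 burnt (F count now 4)
Step 2: +6 fires, +4 burnt (F count now 6)
Step 3: +4 fires, +6 burnt (F count now 4)
Step 4: +2 fires, +4 burnt (F count now 2)
Step 5: +0 fires, +2 burnt (F count now 0)
Fire out after step 5
Initially T: 21, now '.': 25
Total burnt (originally-T cells now '.'): 16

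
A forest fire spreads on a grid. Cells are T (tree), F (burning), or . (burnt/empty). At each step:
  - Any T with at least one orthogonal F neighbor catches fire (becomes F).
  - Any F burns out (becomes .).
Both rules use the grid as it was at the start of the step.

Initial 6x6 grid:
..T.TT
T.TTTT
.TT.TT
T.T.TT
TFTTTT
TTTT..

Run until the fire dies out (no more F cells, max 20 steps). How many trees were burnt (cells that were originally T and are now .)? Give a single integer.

Answer: 24

Derivation:
Step 1: +3 fires, +1 burnt (F count now 3)
Step 2: +5 fires, +3 burnt (F count now 5)
Step 3: +3 fires, +5 burnt (F count now 3)
Step 4: +4 fires, +3 burnt (F count now 4)
Step 5: +4 fires, +4 burnt (F count now 4)
Step 6: +2 fires, +4 burnt (F count now 2)
Step 7: +2 fires, +2 burnt (F count now 2)
Step 8: +1 fires, +2 burnt (F count now 1)
Step 9: +0 fires, +1 burnt (F count now 0)
Fire out after step 9
Initially T: 25, now '.': 35
Total burnt (originally-T cells now '.'): 24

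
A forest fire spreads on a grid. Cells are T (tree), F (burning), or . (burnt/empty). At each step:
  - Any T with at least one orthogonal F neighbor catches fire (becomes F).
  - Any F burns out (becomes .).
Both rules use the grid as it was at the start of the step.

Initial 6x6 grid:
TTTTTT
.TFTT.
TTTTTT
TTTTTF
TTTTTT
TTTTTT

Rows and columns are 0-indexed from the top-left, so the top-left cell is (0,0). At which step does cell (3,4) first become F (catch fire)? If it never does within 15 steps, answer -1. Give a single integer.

Step 1: cell (3,4)='F' (+7 fires, +2 burnt)
  -> target ignites at step 1
Step 2: cell (3,4)='.' (+10 fires, +7 burnt)
Step 3: cell (3,4)='.' (+7 fires, +10 burnt)
Step 4: cell (3,4)='.' (+5 fires, +7 burnt)
Step 5: cell (3,4)='.' (+2 fires, +5 burnt)
Step 6: cell (3,4)='.' (+1 fires, +2 burnt)
Step 7: cell (3,4)='.' (+0 fires, +1 burnt)
  fire out at step 7

1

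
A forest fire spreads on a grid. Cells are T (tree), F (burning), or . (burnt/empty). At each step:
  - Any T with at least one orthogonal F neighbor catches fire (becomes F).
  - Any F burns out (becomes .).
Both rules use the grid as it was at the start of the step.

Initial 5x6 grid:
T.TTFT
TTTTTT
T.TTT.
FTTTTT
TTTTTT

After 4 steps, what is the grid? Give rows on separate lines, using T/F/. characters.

Step 1: 6 trees catch fire, 2 burn out
  T.TF.F
  TTTTFT
  F.TTT.
  .FTTTT
  FTTTTT
Step 2: 7 trees catch fire, 6 burn out
  T.F...
  FTTF.F
  ..TTF.
  ..FTTT
  .FTTTT
Step 3: 8 trees catch fire, 7 burn out
  F.....
  .FF...
  ..FF..
  ...FFT
  ..FTTT
Step 4: 3 trees catch fire, 8 burn out
  ......
  ......
  ......
  .....F
  ...FFT

......
......
......
.....F
...FFT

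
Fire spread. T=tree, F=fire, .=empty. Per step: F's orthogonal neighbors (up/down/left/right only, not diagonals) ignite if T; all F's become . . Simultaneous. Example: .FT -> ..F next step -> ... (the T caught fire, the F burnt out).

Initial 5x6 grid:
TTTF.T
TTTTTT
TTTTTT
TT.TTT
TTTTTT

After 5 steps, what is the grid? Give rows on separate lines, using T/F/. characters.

Step 1: 2 trees catch fire, 1 burn out
  TTF..T
  TTTFTT
  TTTTTT
  TT.TTT
  TTTTTT
Step 2: 4 trees catch fire, 2 burn out
  TF...T
  TTF.FT
  TTTFTT
  TT.TTT
  TTTTTT
Step 3: 6 trees catch fire, 4 burn out
  F....T
  TF...F
  TTF.FT
  TT.FTT
  TTTTTT
Step 4: 6 trees catch fire, 6 burn out
  .....F
  F.....
  TF...F
  TT..FT
  TTTFTT
Step 5: 5 trees catch fire, 6 burn out
  ......
  ......
  F.....
  TF...F
  TTF.FT

......
......
F.....
TF...F
TTF.FT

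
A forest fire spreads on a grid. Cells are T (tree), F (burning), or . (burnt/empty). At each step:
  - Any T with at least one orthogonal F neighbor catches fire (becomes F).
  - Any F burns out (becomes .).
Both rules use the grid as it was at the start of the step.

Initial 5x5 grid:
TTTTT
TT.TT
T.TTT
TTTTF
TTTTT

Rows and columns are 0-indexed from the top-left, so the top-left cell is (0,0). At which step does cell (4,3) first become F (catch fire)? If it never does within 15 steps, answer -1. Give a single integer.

Step 1: cell (4,3)='T' (+3 fires, +1 burnt)
Step 2: cell (4,3)='F' (+4 fires, +3 burnt)
  -> target ignites at step 2
Step 3: cell (4,3)='.' (+5 fires, +4 burnt)
Step 4: cell (4,3)='.' (+3 fires, +5 burnt)
Step 5: cell (4,3)='.' (+3 fires, +3 burnt)
Step 6: cell (4,3)='.' (+2 fires, +3 burnt)
Step 7: cell (4,3)='.' (+2 fires, +2 burnt)
Step 8: cell (4,3)='.' (+0 fires, +2 burnt)
  fire out at step 8

2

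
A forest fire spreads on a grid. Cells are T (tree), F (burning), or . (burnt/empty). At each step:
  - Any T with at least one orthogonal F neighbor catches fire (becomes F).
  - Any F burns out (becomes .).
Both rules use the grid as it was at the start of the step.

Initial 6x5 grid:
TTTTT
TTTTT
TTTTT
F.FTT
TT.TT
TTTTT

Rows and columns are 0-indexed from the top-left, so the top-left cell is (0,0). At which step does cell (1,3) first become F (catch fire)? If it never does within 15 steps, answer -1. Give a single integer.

Step 1: cell (1,3)='T' (+4 fires, +2 burnt)
Step 2: cell (1,3)='T' (+8 fires, +4 burnt)
Step 3: cell (1,3)='F' (+8 fires, +8 burnt)
  -> target ignites at step 3
Step 4: cell (1,3)='.' (+5 fires, +8 burnt)
Step 5: cell (1,3)='.' (+1 fires, +5 burnt)
Step 6: cell (1,3)='.' (+0 fires, +1 burnt)
  fire out at step 6

3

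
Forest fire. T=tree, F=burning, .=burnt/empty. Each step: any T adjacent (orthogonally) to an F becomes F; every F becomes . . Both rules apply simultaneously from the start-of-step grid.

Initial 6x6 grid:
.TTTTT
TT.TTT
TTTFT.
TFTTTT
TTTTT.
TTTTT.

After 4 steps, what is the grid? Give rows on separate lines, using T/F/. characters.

Step 1: 8 trees catch fire, 2 burn out
  .TTTTT
  TT.FTT
  TFF.F.
  F.FFTT
  TFTTT.
  TTTTT.
Step 2: 9 trees catch fire, 8 burn out
  .TTFTT
  TF..FT
  F.....
  ....FT
  F.FFT.
  TFTTT.
Step 3: 10 trees catch fire, 9 burn out
  .FF.FT
  F....F
  ......
  .....F
  ....F.
  F.FFT.
Step 4: 2 trees catch fire, 10 burn out
  .....F
  ......
  ......
  ......
  ......
  ....F.

.....F
......
......
......
......
....F.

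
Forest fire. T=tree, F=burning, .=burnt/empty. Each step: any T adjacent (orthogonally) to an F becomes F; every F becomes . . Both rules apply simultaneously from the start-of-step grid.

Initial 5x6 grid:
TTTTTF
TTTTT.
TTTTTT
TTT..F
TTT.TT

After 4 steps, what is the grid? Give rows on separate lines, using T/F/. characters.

Step 1: 3 trees catch fire, 2 burn out
  TTTTF.
  TTTTT.
  TTTTTF
  TTT...
  TTT.TF
Step 2: 4 trees catch fire, 3 burn out
  TTTF..
  TTTTF.
  TTTTF.
  TTT...
  TTT.F.
Step 3: 3 trees catch fire, 4 burn out
  TTF...
  TTTF..
  TTTF..
  TTT...
  TTT...
Step 4: 3 trees catch fire, 3 burn out
  TF....
  TTF...
  TTF...
  TTT...
  TTT...

TF....
TTF...
TTF...
TTT...
TTT...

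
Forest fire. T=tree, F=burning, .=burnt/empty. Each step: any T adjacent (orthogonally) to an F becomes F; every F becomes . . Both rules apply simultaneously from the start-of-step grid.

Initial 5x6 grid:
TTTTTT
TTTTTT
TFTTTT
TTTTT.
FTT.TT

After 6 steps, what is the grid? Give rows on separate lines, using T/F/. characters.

Step 1: 6 trees catch fire, 2 burn out
  TTTTTT
  TFTTTT
  F.FTTT
  FFTTT.
  .FT.TT
Step 2: 6 trees catch fire, 6 burn out
  TFTTTT
  F.FTTT
  ...FTT
  ..FTT.
  ..F.TT
Step 3: 5 trees catch fire, 6 burn out
  F.FTTT
  ...FTT
  ....FT
  ...FT.
  ....TT
Step 4: 4 trees catch fire, 5 burn out
  ...FTT
  ....FT
  .....F
  ....F.
  ....TT
Step 5: 3 trees catch fire, 4 burn out
  ....FT
  .....F
  ......
  ......
  ....FT
Step 6: 2 trees catch fire, 3 burn out
  .....F
  ......
  ......
  ......
  .....F

.....F
......
......
......
.....F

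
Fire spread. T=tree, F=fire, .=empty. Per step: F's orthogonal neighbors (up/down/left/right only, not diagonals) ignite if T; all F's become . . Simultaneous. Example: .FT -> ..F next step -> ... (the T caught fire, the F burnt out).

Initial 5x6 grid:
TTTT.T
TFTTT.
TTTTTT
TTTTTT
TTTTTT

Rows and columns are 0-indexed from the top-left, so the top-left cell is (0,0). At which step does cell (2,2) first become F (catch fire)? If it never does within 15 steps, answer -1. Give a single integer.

Step 1: cell (2,2)='T' (+4 fires, +1 burnt)
Step 2: cell (2,2)='F' (+6 fires, +4 burnt)
  -> target ignites at step 2
Step 3: cell (2,2)='.' (+6 fires, +6 burnt)
Step 4: cell (2,2)='.' (+4 fires, +6 burnt)
Step 5: cell (2,2)='.' (+3 fires, +4 burnt)
Step 6: cell (2,2)='.' (+2 fires, +3 burnt)
Step 7: cell (2,2)='.' (+1 fires, +2 burnt)
Step 8: cell (2,2)='.' (+0 fires, +1 burnt)
  fire out at step 8

2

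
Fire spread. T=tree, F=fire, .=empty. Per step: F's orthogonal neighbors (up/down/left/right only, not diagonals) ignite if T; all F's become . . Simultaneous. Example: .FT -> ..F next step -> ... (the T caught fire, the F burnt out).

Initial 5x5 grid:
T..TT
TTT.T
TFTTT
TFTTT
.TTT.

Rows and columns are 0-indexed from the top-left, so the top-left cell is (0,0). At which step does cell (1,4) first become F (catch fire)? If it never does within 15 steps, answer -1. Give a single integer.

Step 1: cell (1,4)='T' (+6 fires, +2 burnt)
Step 2: cell (1,4)='T' (+5 fires, +6 burnt)
Step 3: cell (1,4)='T' (+4 fires, +5 burnt)
Step 4: cell (1,4)='F' (+1 fires, +4 burnt)
  -> target ignites at step 4
Step 5: cell (1,4)='.' (+1 fires, +1 burnt)
Step 6: cell (1,4)='.' (+1 fires, +1 burnt)
Step 7: cell (1,4)='.' (+0 fires, +1 burnt)
  fire out at step 7

4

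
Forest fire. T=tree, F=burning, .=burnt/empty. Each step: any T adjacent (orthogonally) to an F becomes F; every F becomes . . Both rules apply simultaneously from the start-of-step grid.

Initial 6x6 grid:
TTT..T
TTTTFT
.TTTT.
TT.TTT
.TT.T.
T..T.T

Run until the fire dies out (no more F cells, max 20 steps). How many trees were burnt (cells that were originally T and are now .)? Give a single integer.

Answer: 21

Derivation:
Step 1: +3 fires, +1 burnt (F count now 3)
Step 2: +4 fires, +3 burnt (F count now 4)
Step 3: +6 fires, +4 burnt (F count now 6)
Step 4: +3 fires, +6 burnt (F count now 3)
Step 5: +2 fires, +3 burnt (F count now 2)
Step 6: +2 fires, +2 burnt (F count now 2)
Step 7: +1 fires, +2 burnt (F count now 1)
Step 8: +0 fires, +1 burnt (F count now 0)
Fire out after step 8
Initially T: 24, now '.': 33
Total burnt (originally-T cells now '.'): 21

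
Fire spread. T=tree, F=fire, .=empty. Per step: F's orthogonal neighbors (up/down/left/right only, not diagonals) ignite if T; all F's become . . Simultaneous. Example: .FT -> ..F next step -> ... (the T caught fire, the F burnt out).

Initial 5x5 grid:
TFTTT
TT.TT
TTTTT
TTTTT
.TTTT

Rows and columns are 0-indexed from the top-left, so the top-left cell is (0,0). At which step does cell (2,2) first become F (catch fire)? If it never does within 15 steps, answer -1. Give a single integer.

Step 1: cell (2,2)='T' (+3 fires, +1 burnt)
Step 2: cell (2,2)='T' (+3 fires, +3 burnt)
Step 3: cell (2,2)='F' (+5 fires, +3 burnt)
  -> target ignites at step 3
Step 4: cell (2,2)='.' (+5 fires, +5 burnt)
Step 5: cell (2,2)='.' (+3 fires, +5 burnt)
Step 6: cell (2,2)='.' (+2 fires, +3 burnt)
Step 7: cell (2,2)='.' (+1 fires, +2 burnt)
Step 8: cell (2,2)='.' (+0 fires, +1 burnt)
  fire out at step 8

3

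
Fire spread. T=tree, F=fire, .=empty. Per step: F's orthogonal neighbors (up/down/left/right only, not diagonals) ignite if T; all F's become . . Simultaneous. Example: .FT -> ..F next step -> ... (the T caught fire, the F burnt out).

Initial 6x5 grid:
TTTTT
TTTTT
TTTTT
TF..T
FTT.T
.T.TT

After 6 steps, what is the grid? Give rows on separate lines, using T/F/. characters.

Step 1: 3 trees catch fire, 2 burn out
  TTTTT
  TTTTT
  TFTTT
  F...T
  .FT.T
  .T.TT
Step 2: 5 trees catch fire, 3 burn out
  TTTTT
  TFTTT
  F.FTT
  ....T
  ..F.T
  .F.TT
Step 3: 4 trees catch fire, 5 burn out
  TFTTT
  F.FTT
  ...FT
  ....T
  ....T
  ...TT
Step 4: 4 trees catch fire, 4 burn out
  F.FTT
  ...FT
  ....F
  ....T
  ....T
  ...TT
Step 5: 3 trees catch fire, 4 burn out
  ...FT
  ....F
  .....
  ....F
  ....T
  ...TT
Step 6: 2 trees catch fire, 3 burn out
  ....F
  .....
  .....
  .....
  ....F
  ...TT

....F
.....
.....
.....
....F
...TT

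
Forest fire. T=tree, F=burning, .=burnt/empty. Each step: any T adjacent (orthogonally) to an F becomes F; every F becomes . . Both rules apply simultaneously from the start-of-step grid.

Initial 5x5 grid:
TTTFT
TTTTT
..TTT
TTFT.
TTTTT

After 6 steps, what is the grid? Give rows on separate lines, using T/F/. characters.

Step 1: 7 trees catch fire, 2 burn out
  TTF.F
  TTTFT
  ..FTT
  TF.F.
  TTFTT
Step 2: 7 trees catch fire, 7 burn out
  TF...
  TTF.F
  ...FT
  F....
  TF.FT
Step 3: 5 trees catch fire, 7 burn out
  F....
  TF...
  ....F
  .....
  F...F
Step 4: 1 trees catch fire, 5 burn out
  .....
  F....
  .....
  .....
  .....
Step 5: 0 trees catch fire, 1 burn out
  .....
  .....
  .....
  .....
  .....
Step 6: 0 trees catch fire, 0 burn out
  .....
  .....
  .....
  .....
  .....

.....
.....
.....
.....
.....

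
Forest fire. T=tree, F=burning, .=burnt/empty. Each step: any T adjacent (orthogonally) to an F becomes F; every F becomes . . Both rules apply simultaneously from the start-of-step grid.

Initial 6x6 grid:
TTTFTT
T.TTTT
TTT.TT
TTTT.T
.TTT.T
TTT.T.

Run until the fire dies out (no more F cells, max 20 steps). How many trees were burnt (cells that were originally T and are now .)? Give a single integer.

Step 1: +3 fires, +1 burnt (F count now 3)
Step 2: +4 fires, +3 burnt (F count now 4)
Step 3: +4 fires, +4 burnt (F count now 4)
Step 4: +4 fires, +4 burnt (F count now 4)
Step 5: +5 fires, +4 burnt (F count now 5)
Step 6: +5 fires, +5 burnt (F count now 5)
Step 7: +1 fires, +5 burnt (F count now 1)
Step 8: +1 fires, +1 burnt (F count now 1)
Step 9: +0 fires, +1 burnt (F count now 0)
Fire out after step 9
Initially T: 28, now '.': 35
Total burnt (originally-T cells now '.'): 27

Answer: 27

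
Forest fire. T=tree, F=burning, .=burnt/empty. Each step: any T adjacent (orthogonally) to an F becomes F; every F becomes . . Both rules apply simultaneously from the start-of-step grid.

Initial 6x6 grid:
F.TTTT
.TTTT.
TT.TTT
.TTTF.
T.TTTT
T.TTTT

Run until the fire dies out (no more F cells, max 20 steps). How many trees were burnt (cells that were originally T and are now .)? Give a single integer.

Answer: 24

Derivation:
Step 1: +3 fires, +2 burnt (F count now 3)
Step 2: +7 fires, +3 burnt (F count now 7)
Step 3: +6 fires, +7 burnt (F count now 6)
Step 4: +5 fires, +6 burnt (F count now 5)
Step 5: +3 fires, +5 burnt (F count now 3)
Step 6: +0 fires, +3 burnt (F count now 0)
Fire out after step 6
Initially T: 26, now '.': 34
Total burnt (originally-T cells now '.'): 24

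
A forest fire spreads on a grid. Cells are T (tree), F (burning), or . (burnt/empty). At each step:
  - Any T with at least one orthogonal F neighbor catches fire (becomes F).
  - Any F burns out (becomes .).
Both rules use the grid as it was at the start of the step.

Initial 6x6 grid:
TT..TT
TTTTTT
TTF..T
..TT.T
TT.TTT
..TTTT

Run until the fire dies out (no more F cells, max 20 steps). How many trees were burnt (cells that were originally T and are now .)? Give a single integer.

Answer: 23

Derivation:
Step 1: +3 fires, +1 burnt (F count now 3)
Step 2: +4 fires, +3 burnt (F count now 4)
Step 3: +4 fires, +4 burnt (F count now 4)
Step 4: +5 fires, +4 burnt (F count now 5)
Step 5: +5 fires, +5 burnt (F count now 5)
Step 6: +2 fires, +5 burnt (F count now 2)
Step 7: +0 fires, +2 burnt (F count now 0)
Fire out after step 7
Initially T: 25, now '.': 34
Total burnt (originally-T cells now '.'): 23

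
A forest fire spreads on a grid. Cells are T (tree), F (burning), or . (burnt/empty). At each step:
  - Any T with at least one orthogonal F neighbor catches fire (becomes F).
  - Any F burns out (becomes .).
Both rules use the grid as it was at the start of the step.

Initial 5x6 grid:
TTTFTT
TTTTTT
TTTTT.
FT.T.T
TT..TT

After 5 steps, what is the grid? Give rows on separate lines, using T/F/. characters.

Step 1: 6 trees catch fire, 2 burn out
  TTF.FT
  TTTFTT
  FTTTT.
  .F.T.T
  FT..TT
Step 2: 8 trees catch fire, 6 burn out
  TF...F
  FTF.FT
  .FTFT.
  ...T.T
  .F..TT
Step 3: 6 trees catch fire, 8 burn out
  F.....
  .F...F
  ..F.F.
  ...F.T
  ....TT
Step 4: 0 trees catch fire, 6 burn out
  ......
  ......
  ......
  .....T
  ....TT
Step 5: 0 trees catch fire, 0 burn out
  ......
  ......
  ......
  .....T
  ....TT

......
......
......
.....T
....TT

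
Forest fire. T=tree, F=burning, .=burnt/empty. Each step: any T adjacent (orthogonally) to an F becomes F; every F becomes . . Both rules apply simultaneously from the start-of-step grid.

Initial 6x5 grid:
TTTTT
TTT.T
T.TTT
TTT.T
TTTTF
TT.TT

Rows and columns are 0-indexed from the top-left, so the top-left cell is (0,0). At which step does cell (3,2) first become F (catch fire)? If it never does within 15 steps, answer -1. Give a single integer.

Step 1: cell (3,2)='T' (+3 fires, +1 burnt)
Step 2: cell (3,2)='T' (+3 fires, +3 burnt)
Step 3: cell (3,2)='F' (+4 fires, +3 burnt)
  -> target ignites at step 3
Step 4: cell (3,2)='.' (+5 fires, +4 burnt)
Step 5: cell (3,2)='.' (+4 fires, +5 burnt)
Step 6: cell (3,2)='.' (+3 fires, +4 burnt)
Step 7: cell (3,2)='.' (+2 fires, +3 burnt)
Step 8: cell (3,2)='.' (+1 fires, +2 burnt)
Step 9: cell (3,2)='.' (+0 fires, +1 burnt)
  fire out at step 9

3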